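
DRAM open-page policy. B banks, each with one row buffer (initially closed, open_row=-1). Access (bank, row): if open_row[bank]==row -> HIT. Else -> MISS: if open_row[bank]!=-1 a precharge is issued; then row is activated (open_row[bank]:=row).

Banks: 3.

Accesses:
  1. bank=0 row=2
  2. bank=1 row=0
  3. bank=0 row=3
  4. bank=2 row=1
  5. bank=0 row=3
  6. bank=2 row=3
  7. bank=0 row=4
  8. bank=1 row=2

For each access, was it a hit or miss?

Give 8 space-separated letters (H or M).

Answer: M M M M H M M M

Derivation:
Acc 1: bank0 row2 -> MISS (open row2); precharges=0
Acc 2: bank1 row0 -> MISS (open row0); precharges=0
Acc 3: bank0 row3 -> MISS (open row3); precharges=1
Acc 4: bank2 row1 -> MISS (open row1); precharges=1
Acc 5: bank0 row3 -> HIT
Acc 6: bank2 row3 -> MISS (open row3); precharges=2
Acc 7: bank0 row4 -> MISS (open row4); precharges=3
Acc 8: bank1 row2 -> MISS (open row2); precharges=4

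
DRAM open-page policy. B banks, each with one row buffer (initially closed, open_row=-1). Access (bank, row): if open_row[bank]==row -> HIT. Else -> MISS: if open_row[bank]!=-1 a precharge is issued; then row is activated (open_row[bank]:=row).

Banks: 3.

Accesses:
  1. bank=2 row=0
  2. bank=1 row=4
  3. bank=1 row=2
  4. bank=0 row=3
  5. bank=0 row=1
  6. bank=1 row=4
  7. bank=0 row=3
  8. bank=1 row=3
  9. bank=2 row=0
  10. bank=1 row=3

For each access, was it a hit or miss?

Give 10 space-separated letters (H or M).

Answer: M M M M M M M M H H

Derivation:
Acc 1: bank2 row0 -> MISS (open row0); precharges=0
Acc 2: bank1 row4 -> MISS (open row4); precharges=0
Acc 3: bank1 row2 -> MISS (open row2); precharges=1
Acc 4: bank0 row3 -> MISS (open row3); precharges=1
Acc 5: bank0 row1 -> MISS (open row1); precharges=2
Acc 6: bank1 row4 -> MISS (open row4); precharges=3
Acc 7: bank0 row3 -> MISS (open row3); precharges=4
Acc 8: bank1 row3 -> MISS (open row3); precharges=5
Acc 9: bank2 row0 -> HIT
Acc 10: bank1 row3 -> HIT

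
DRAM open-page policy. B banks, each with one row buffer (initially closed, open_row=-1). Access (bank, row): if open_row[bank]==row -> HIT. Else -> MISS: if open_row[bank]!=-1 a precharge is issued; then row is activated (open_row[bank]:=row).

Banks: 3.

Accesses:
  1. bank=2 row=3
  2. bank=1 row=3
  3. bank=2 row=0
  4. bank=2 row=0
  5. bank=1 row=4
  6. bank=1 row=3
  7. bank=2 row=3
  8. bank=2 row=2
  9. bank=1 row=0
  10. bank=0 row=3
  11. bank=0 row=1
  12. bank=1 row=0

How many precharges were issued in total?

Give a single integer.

Acc 1: bank2 row3 -> MISS (open row3); precharges=0
Acc 2: bank1 row3 -> MISS (open row3); precharges=0
Acc 3: bank2 row0 -> MISS (open row0); precharges=1
Acc 4: bank2 row0 -> HIT
Acc 5: bank1 row4 -> MISS (open row4); precharges=2
Acc 6: bank1 row3 -> MISS (open row3); precharges=3
Acc 7: bank2 row3 -> MISS (open row3); precharges=4
Acc 8: bank2 row2 -> MISS (open row2); precharges=5
Acc 9: bank1 row0 -> MISS (open row0); precharges=6
Acc 10: bank0 row3 -> MISS (open row3); precharges=6
Acc 11: bank0 row1 -> MISS (open row1); precharges=7
Acc 12: bank1 row0 -> HIT

Answer: 7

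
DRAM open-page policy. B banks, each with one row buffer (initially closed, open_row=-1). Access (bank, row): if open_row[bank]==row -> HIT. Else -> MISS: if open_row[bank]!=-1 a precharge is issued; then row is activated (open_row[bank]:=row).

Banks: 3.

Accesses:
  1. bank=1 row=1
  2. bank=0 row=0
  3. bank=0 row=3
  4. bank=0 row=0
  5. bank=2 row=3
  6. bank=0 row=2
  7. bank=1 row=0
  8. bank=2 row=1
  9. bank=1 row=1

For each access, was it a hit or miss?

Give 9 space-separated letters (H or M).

Answer: M M M M M M M M M

Derivation:
Acc 1: bank1 row1 -> MISS (open row1); precharges=0
Acc 2: bank0 row0 -> MISS (open row0); precharges=0
Acc 3: bank0 row3 -> MISS (open row3); precharges=1
Acc 4: bank0 row0 -> MISS (open row0); precharges=2
Acc 5: bank2 row3 -> MISS (open row3); precharges=2
Acc 6: bank0 row2 -> MISS (open row2); precharges=3
Acc 7: bank1 row0 -> MISS (open row0); precharges=4
Acc 8: bank2 row1 -> MISS (open row1); precharges=5
Acc 9: bank1 row1 -> MISS (open row1); precharges=6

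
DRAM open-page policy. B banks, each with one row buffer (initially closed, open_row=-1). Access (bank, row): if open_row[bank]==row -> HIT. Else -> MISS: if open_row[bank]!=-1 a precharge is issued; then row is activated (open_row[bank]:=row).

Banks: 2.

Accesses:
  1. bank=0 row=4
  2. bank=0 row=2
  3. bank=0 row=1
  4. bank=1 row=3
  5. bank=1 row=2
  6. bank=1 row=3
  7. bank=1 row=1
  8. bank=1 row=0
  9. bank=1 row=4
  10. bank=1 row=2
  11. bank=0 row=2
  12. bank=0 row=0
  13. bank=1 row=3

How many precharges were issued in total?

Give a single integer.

Acc 1: bank0 row4 -> MISS (open row4); precharges=0
Acc 2: bank0 row2 -> MISS (open row2); precharges=1
Acc 3: bank0 row1 -> MISS (open row1); precharges=2
Acc 4: bank1 row3 -> MISS (open row3); precharges=2
Acc 5: bank1 row2 -> MISS (open row2); precharges=3
Acc 6: bank1 row3 -> MISS (open row3); precharges=4
Acc 7: bank1 row1 -> MISS (open row1); precharges=5
Acc 8: bank1 row0 -> MISS (open row0); precharges=6
Acc 9: bank1 row4 -> MISS (open row4); precharges=7
Acc 10: bank1 row2 -> MISS (open row2); precharges=8
Acc 11: bank0 row2 -> MISS (open row2); precharges=9
Acc 12: bank0 row0 -> MISS (open row0); precharges=10
Acc 13: bank1 row3 -> MISS (open row3); precharges=11

Answer: 11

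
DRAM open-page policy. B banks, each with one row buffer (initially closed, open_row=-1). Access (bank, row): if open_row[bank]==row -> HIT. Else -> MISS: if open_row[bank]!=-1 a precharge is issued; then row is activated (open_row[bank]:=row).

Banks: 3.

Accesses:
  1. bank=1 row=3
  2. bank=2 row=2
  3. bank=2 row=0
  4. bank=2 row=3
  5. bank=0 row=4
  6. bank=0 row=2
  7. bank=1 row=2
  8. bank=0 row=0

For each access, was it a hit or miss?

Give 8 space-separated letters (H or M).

Acc 1: bank1 row3 -> MISS (open row3); precharges=0
Acc 2: bank2 row2 -> MISS (open row2); precharges=0
Acc 3: bank2 row0 -> MISS (open row0); precharges=1
Acc 4: bank2 row3 -> MISS (open row3); precharges=2
Acc 5: bank0 row4 -> MISS (open row4); precharges=2
Acc 6: bank0 row2 -> MISS (open row2); precharges=3
Acc 7: bank1 row2 -> MISS (open row2); precharges=4
Acc 8: bank0 row0 -> MISS (open row0); precharges=5

Answer: M M M M M M M M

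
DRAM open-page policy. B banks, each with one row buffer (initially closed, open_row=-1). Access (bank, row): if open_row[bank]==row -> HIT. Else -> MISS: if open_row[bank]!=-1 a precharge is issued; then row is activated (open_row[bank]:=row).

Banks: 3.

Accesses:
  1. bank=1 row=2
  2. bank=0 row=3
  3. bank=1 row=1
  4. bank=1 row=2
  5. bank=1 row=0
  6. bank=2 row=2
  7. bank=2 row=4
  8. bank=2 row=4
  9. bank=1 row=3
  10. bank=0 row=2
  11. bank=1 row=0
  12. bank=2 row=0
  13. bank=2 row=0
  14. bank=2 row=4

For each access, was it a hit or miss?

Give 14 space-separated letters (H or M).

Answer: M M M M M M M H M M M M H M

Derivation:
Acc 1: bank1 row2 -> MISS (open row2); precharges=0
Acc 2: bank0 row3 -> MISS (open row3); precharges=0
Acc 3: bank1 row1 -> MISS (open row1); precharges=1
Acc 4: bank1 row2 -> MISS (open row2); precharges=2
Acc 5: bank1 row0 -> MISS (open row0); precharges=3
Acc 6: bank2 row2 -> MISS (open row2); precharges=3
Acc 7: bank2 row4 -> MISS (open row4); precharges=4
Acc 8: bank2 row4 -> HIT
Acc 9: bank1 row3 -> MISS (open row3); precharges=5
Acc 10: bank0 row2 -> MISS (open row2); precharges=6
Acc 11: bank1 row0 -> MISS (open row0); precharges=7
Acc 12: bank2 row0 -> MISS (open row0); precharges=8
Acc 13: bank2 row0 -> HIT
Acc 14: bank2 row4 -> MISS (open row4); precharges=9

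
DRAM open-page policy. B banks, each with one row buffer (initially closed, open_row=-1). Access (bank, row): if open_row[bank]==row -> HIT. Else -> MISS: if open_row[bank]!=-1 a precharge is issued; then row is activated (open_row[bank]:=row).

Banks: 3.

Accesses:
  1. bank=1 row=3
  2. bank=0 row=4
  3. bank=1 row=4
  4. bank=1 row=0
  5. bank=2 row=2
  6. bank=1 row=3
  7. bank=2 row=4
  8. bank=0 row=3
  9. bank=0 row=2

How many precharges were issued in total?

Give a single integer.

Acc 1: bank1 row3 -> MISS (open row3); precharges=0
Acc 2: bank0 row4 -> MISS (open row4); precharges=0
Acc 3: bank1 row4 -> MISS (open row4); precharges=1
Acc 4: bank1 row0 -> MISS (open row0); precharges=2
Acc 5: bank2 row2 -> MISS (open row2); precharges=2
Acc 6: bank1 row3 -> MISS (open row3); precharges=3
Acc 7: bank2 row4 -> MISS (open row4); precharges=4
Acc 8: bank0 row3 -> MISS (open row3); precharges=5
Acc 9: bank0 row2 -> MISS (open row2); precharges=6

Answer: 6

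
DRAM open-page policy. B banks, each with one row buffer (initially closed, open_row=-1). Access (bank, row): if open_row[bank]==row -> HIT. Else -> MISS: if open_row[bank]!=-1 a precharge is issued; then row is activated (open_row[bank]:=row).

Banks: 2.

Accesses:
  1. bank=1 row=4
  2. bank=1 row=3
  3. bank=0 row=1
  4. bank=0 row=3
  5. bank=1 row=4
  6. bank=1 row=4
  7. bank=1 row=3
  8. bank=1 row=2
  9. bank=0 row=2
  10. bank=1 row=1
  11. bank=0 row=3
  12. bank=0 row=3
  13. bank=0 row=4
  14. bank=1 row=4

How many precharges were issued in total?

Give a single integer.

Answer: 10

Derivation:
Acc 1: bank1 row4 -> MISS (open row4); precharges=0
Acc 2: bank1 row3 -> MISS (open row3); precharges=1
Acc 3: bank0 row1 -> MISS (open row1); precharges=1
Acc 4: bank0 row3 -> MISS (open row3); precharges=2
Acc 5: bank1 row4 -> MISS (open row4); precharges=3
Acc 6: bank1 row4 -> HIT
Acc 7: bank1 row3 -> MISS (open row3); precharges=4
Acc 8: bank1 row2 -> MISS (open row2); precharges=5
Acc 9: bank0 row2 -> MISS (open row2); precharges=6
Acc 10: bank1 row1 -> MISS (open row1); precharges=7
Acc 11: bank0 row3 -> MISS (open row3); precharges=8
Acc 12: bank0 row3 -> HIT
Acc 13: bank0 row4 -> MISS (open row4); precharges=9
Acc 14: bank1 row4 -> MISS (open row4); precharges=10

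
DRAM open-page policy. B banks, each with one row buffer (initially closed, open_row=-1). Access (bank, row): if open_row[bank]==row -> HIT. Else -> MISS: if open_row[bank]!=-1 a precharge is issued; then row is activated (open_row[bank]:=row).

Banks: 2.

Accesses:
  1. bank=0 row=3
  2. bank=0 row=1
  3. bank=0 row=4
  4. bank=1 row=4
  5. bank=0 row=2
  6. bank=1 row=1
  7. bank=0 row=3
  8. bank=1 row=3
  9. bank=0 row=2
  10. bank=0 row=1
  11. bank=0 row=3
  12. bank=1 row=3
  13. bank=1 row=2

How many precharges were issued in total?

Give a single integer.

Acc 1: bank0 row3 -> MISS (open row3); precharges=0
Acc 2: bank0 row1 -> MISS (open row1); precharges=1
Acc 3: bank0 row4 -> MISS (open row4); precharges=2
Acc 4: bank1 row4 -> MISS (open row4); precharges=2
Acc 5: bank0 row2 -> MISS (open row2); precharges=3
Acc 6: bank1 row1 -> MISS (open row1); precharges=4
Acc 7: bank0 row3 -> MISS (open row3); precharges=5
Acc 8: bank1 row3 -> MISS (open row3); precharges=6
Acc 9: bank0 row2 -> MISS (open row2); precharges=7
Acc 10: bank0 row1 -> MISS (open row1); precharges=8
Acc 11: bank0 row3 -> MISS (open row3); precharges=9
Acc 12: bank1 row3 -> HIT
Acc 13: bank1 row2 -> MISS (open row2); precharges=10

Answer: 10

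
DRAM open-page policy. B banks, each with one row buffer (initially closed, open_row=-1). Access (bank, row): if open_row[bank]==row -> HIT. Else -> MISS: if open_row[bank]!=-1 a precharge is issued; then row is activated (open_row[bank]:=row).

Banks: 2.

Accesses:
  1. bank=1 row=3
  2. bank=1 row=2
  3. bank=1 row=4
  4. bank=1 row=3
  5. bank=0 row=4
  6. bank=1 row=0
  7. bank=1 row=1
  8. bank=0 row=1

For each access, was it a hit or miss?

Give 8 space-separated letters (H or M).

Answer: M M M M M M M M

Derivation:
Acc 1: bank1 row3 -> MISS (open row3); precharges=0
Acc 2: bank1 row2 -> MISS (open row2); precharges=1
Acc 3: bank1 row4 -> MISS (open row4); precharges=2
Acc 4: bank1 row3 -> MISS (open row3); precharges=3
Acc 5: bank0 row4 -> MISS (open row4); precharges=3
Acc 6: bank1 row0 -> MISS (open row0); precharges=4
Acc 7: bank1 row1 -> MISS (open row1); precharges=5
Acc 8: bank0 row1 -> MISS (open row1); precharges=6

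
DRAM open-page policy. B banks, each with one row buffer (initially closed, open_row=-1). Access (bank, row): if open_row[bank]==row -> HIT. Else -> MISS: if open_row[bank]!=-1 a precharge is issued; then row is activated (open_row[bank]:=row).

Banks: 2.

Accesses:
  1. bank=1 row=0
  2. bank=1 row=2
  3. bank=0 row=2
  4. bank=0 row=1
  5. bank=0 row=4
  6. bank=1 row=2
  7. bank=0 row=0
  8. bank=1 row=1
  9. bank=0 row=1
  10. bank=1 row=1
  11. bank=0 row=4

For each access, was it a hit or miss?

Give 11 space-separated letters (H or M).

Acc 1: bank1 row0 -> MISS (open row0); precharges=0
Acc 2: bank1 row2 -> MISS (open row2); precharges=1
Acc 3: bank0 row2 -> MISS (open row2); precharges=1
Acc 4: bank0 row1 -> MISS (open row1); precharges=2
Acc 5: bank0 row4 -> MISS (open row4); precharges=3
Acc 6: bank1 row2 -> HIT
Acc 7: bank0 row0 -> MISS (open row0); precharges=4
Acc 8: bank1 row1 -> MISS (open row1); precharges=5
Acc 9: bank0 row1 -> MISS (open row1); precharges=6
Acc 10: bank1 row1 -> HIT
Acc 11: bank0 row4 -> MISS (open row4); precharges=7

Answer: M M M M M H M M M H M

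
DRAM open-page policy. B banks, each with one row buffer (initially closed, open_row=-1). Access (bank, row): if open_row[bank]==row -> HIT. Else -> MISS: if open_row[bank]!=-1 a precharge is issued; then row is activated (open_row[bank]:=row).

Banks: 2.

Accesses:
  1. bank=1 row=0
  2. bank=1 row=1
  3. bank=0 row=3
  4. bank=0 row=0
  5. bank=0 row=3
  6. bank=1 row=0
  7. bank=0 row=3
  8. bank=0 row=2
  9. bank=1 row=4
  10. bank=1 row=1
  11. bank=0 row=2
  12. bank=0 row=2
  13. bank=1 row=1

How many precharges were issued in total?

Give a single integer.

Acc 1: bank1 row0 -> MISS (open row0); precharges=0
Acc 2: bank1 row1 -> MISS (open row1); precharges=1
Acc 3: bank0 row3 -> MISS (open row3); precharges=1
Acc 4: bank0 row0 -> MISS (open row0); precharges=2
Acc 5: bank0 row3 -> MISS (open row3); precharges=3
Acc 6: bank1 row0 -> MISS (open row0); precharges=4
Acc 7: bank0 row3 -> HIT
Acc 8: bank0 row2 -> MISS (open row2); precharges=5
Acc 9: bank1 row4 -> MISS (open row4); precharges=6
Acc 10: bank1 row1 -> MISS (open row1); precharges=7
Acc 11: bank0 row2 -> HIT
Acc 12: bank0 row2 -> HIT
Acc 13: bank1 row1 -> HIT

Answer: 7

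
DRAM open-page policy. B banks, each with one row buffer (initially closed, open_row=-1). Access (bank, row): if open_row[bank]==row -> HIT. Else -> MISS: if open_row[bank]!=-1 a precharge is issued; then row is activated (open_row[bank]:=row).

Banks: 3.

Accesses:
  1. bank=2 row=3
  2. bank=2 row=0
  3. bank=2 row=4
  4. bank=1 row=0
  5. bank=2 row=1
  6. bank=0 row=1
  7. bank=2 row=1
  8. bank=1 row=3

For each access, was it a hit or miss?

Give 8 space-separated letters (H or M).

Acc 1: bank2 row3 -> MISS (open row3); precharges=0
Acc 2: bank2 row0 -> MISS (open row0); precharges=1
Acc 3: bank2 row4 -> MISS (open row4); precharges=2
Acc 4: bank1 row0 -> MISS (open row0); precharges=2
Acc 5: bank2 row1 -> MISS (open row1); precharges=3
Acc 6: bank0 row1 -> MISS (open row1); precharges=3
Acc 7: bank2 row1 -> HIT
Acc 8: bank1 row3 -> MISS (open row3); precharges=4

Answer: M M M M M M H M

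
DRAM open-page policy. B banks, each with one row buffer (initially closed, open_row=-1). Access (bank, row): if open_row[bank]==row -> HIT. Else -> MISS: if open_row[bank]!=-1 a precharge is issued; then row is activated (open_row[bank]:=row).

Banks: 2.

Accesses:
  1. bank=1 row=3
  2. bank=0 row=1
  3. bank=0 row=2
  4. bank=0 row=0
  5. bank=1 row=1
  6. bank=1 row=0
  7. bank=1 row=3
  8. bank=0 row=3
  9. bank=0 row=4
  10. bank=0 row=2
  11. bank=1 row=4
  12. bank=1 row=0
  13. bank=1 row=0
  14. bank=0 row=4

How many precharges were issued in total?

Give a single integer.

Acc 1: bank1 row3 -> MISS (open row3); precharges=0
Acc 2: bank0 row1 -> MISS (open row1); precharges=0
Acc 3: bank0 row2 -> MISS (open row2); precharges=1
Acc 4: bank0 row0 -> MISS (open row0); precharges=2
Acc 5: bank1 row1 -> MISS (open row1); precharges=3
Acc 6: bank1 row0 -> MISS (open row0); precharges=4
Acc 7: bank1 row3 -> MISS (open row3); precharges=5
Acc 8: bank0 row3 -> MISS (open row3); precharges=6
Acc 9: bank0 row4 -> MISS (open row4); precharges=7
Acc 10: bank0 row2 -> MISS (open row2); precharges=8
Acc 11: bank1 row4 -> MISS (open row4); precharges=9
Acc 12: bank1 row0 -> MISS (open row0); precharges=10
Acc 13: bank1 row0 -> HIT
Acc 14: bank0 row4 -> MISS (open row4); precharges=11

Answer: 11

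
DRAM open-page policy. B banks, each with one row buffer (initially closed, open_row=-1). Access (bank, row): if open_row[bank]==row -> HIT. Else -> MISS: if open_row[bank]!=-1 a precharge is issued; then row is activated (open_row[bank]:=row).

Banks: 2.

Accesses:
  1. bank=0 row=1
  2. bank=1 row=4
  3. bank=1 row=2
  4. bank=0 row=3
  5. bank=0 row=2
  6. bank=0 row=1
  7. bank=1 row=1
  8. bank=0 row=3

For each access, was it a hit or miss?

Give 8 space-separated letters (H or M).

Acc 1: bank0 row1 -> MISS (open row1); precharges=0
Acc 2: bank1 row4 -> MISS (open row4); precharges=0
Acc 3: bank1 row2 -> MISS (open row2); precharges=1
Acc 4: bank0 row3 -> MISS (open row3); precharges=2
Acc 5: bank0 row2 -> MISS (open row2); precharges=3
Acc 6: bank0 row1 -> MISS (open row1); precharges=4
Acc 7: bank1 row1 -> MISS (open row1); precharges=5
Acc 8: bank0 row3 -> MISS (open row3); precharges=6

Answer: M M M M M M M M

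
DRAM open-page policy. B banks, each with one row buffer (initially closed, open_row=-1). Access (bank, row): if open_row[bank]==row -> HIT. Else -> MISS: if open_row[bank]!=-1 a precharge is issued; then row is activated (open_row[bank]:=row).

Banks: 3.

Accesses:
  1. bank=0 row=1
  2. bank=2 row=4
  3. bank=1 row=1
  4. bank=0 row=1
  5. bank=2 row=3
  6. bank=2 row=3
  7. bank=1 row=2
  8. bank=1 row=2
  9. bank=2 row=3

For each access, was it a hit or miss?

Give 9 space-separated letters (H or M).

Answer: M M M H M H M H H

Derivation:
Acc 1: bank0 row1 -> MISS (open row1); precharges=0
Acc 2: bank2 row4 -> MISS (open row4); precharges=0
Acc 3: bank1 row1 -> MISS (open row1); precharges=0
Acc 4: bank0 row1 -> HIT
Acc 5: bank2 row3 -> MISS (open row3); precharges=1
Acc 6: bank2 row3 -> HIT
Acc 7: bank1 row2 -> MISS (open row2); precharges=2
Acc 8: bank1 row2 -> HIT
Acc 9: bank2 row3 -> HIT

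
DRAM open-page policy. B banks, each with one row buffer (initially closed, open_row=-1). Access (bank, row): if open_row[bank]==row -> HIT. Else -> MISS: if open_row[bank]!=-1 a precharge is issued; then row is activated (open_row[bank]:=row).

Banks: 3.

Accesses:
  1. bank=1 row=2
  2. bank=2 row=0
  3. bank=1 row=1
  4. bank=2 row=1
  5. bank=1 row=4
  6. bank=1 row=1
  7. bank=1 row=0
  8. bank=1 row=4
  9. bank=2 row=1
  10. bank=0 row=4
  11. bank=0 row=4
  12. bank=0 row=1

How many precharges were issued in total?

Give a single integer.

Acc 1: bank1 row2 -> MISS (open row2); precharges=0
Acc 2: bank2 row0 -> MISS (open row0); precharges=0
Acc 3: bank1 row1 -> MISS (open row1); precharges=1
Acc 4: bank2 row1 -> MISS (open row1); precharges=2
Acc 5: bank1 row4 -> MISS (open row4); precharges=3
Acc 6: bank1 row1 -> MISS (open row1); precharges=4
Acc 7: bank1 row0 -> MISS (open row0); precharges=5
Acc 8: bank1 row4 -> MISS (open row4); precharges=6
Acc 9: bank2 row1 -> HIT
Acc 10: bank0 row4 -> MISS (open row4); precharges=6
Acc 11: bank0 row4 -> HIT
Acc 12: bank0 row1 -> MISS (open row1); precharges=7

Answer: 7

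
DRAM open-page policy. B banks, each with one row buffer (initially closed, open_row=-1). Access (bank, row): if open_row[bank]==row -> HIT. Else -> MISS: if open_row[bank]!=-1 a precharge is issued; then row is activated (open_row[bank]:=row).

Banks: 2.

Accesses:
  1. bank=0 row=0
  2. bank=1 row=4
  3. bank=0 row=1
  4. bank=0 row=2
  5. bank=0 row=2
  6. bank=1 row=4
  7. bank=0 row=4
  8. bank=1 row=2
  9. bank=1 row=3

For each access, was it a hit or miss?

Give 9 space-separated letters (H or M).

Answer: M M M M H H M M M

Derivation:
Acc 1: bank0 row0 -> MISS (open row0); precharges=0
Acc 2: bank1 row4 -> MISS (open row4); precharges=0
Acc 3: bank0 row1 -> MISS (open row1); precharges=1
Acc 4: bank0 row2 -> MISS (open row2); precharges=2
Acc 5: bank0 row2 -> HIT
Acc 6: bank1 row4 -> HIT
Acc 7: bank0 row4 -> MISS (open row4); precharges=3
Acc 8: bank1 row2 -> MISS (open row2); precharges=4
Acc 9: bank1 row3 -> MISS (open row3); precharges=5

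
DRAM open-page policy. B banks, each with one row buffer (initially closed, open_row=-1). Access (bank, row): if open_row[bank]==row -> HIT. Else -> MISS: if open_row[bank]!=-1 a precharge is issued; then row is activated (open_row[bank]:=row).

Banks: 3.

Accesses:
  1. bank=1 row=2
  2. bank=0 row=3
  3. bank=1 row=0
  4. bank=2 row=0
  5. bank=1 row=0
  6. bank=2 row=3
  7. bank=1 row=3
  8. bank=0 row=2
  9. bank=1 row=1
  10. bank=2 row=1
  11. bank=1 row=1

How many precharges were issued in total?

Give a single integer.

Acc 1: bank1 row2 -> MISS (open row2); precharges=0
Acc 2: bank0 row3 -> MISS (open row3); precharges=0
Acc 3: bank1 row0 -> MISS (open row0); precharges=1
Acc 4: bank2 row0 -> MISS (open row0); precharges=1
Acc 5: bank1 row0 -> HIT
Acc 6: bank2 row3 -> MISS (open row3); precharges=2
Acc 7: bank1 row3 -> MISS (open row3); precharges=3
Acc 8: bank0 row2 -> MISS (open row2); precharges=4
Acc 9: bank1 row1 -> MISS (open row1); precharges=5
Acc 10: bank2 row1 -> MISS (open row1); precharges=6
Acc 11: bank1 row1 -> HIT

Answer: 6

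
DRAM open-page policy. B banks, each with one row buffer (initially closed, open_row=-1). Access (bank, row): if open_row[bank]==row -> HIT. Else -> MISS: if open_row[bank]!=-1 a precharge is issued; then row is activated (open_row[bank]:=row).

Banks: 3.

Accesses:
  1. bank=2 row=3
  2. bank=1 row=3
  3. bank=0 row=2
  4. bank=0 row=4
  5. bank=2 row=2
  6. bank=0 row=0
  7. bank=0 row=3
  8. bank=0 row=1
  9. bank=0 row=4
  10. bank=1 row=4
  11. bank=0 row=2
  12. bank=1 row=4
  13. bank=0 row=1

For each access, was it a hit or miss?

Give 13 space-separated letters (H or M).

Acc 1: bank2 row3 -> MISS (open row3); precharges=0
Acc 2: bank1 row3 -> MISS (open row3); precharges=0
Acc 3: bank0 row2 -> MISS (open row2); precharges=0
Acc 4: bank0 row4 -> MISS (open row4); precharges=1
Acc 5: bank2 row2 -> MISS (open row2); precharges=2
Acc 6: bank0 row0 -> MISS (open row0); precharges=3
Acc 7: bank0 row3 -> MISS (open row3); precharges=4
Acc 8: bank0 row1 -> MISS (open row1); precharges=5
Acc 9: bank0 row4 -> MISS (open row4); precharges=6
Acc 10: bank1 row4 -> MISS (open row4); precharges=7
Acc 11: bank0 row2 -> MISS (open row2); precharges=8
Acc 12: bank1 row4 -> HIT
Acc 13: bank0 row1 -> MISS (open row1); precharges=9

Answer: M M M M M M M M M M M H M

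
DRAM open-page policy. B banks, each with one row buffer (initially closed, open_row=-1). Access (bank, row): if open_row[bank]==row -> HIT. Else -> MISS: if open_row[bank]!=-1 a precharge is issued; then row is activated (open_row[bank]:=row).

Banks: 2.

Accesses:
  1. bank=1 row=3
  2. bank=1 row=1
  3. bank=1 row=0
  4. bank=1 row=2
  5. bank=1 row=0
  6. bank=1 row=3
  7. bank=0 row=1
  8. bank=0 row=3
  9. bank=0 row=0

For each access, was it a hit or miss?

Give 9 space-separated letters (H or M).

Acc 1: bank1 row3 -> MISS (open row3); precharges=0
Acc 2: bank1 row1 -> MISS (open row1); precharges=1
Acc 3: bank1 row0 -> MISS (open row0); precharges=2
Acc 4: bank1 row2 -> MISS (open row2); precharges=3
Acc 5: bank1 row0 -> MISS (open row0); precharges=4
Acc 6: bank1 row3 -> MISS (open row3); precharges=5
Acc 7: bank0 row1 -> MISS (open row1); precharges=5
Acc 8: bank0 row3 -> MISS (open row3); precharges=6
Acc 9: bank0 row0 -> MISS (open row0); precharges=7

Answer: M M M M M M M M M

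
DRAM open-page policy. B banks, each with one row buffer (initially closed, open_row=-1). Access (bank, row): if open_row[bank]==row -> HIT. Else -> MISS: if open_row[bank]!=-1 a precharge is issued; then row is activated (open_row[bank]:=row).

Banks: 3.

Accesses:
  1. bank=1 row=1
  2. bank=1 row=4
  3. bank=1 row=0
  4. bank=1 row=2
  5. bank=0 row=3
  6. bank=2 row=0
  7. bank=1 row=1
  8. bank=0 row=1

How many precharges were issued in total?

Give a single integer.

Acc 1: bank1 row1 -> MISS (open row1); precharges=0
Acc 2: bank1 row4 -> MISS (open row4); precharges=1
Acc 3: bank1 row0 -> MISS (open row0); precharges=2
Acc 4: bank1 row2 -> MISS (open row2); precharges=3
Acc 5: bank0 row3 -> MISS (open row3); precharges=3
Acc 6: bank2 row0 -> MISS (open row0); precharges=3
Acc 7: bank1 row1 -> MISS (open row1); precharges=4
Acc 8: bank0 row1 -> MISS (open row1); precharges=5

Answer: 5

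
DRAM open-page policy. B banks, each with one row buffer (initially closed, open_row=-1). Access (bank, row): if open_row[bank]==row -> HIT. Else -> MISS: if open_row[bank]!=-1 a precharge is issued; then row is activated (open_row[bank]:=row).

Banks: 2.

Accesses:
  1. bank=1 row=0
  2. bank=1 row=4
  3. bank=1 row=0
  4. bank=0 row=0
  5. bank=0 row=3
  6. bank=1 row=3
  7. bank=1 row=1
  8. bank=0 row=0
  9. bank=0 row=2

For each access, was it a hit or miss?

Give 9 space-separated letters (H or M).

Answer: M M M M M M M M M

Derivation:
Acc 1: bank1 row0 -> MISS (open row0); precharges=0
Acc 2: bank1 row4 -> MISS (open row4); precharges=1
Acc 3: bank1 row0 -> MISS (open row0); precharges=2
Acc 4: bank0 row0 -> MISS (open row0); precharges=2
Acc 5: bank0 row3 -> MISS (open row3); precharges=3
Acc 6: bank1 row3 -> MISS (open row3); precharges=4
Acc 7: bank1 row1 -> MISS (open row1); precharges=5
Acc 8: bank0 row0 -> MISS (open row0); precharges=6
Acc 9: bank0 row2 -> MISS (open row2); precharges=7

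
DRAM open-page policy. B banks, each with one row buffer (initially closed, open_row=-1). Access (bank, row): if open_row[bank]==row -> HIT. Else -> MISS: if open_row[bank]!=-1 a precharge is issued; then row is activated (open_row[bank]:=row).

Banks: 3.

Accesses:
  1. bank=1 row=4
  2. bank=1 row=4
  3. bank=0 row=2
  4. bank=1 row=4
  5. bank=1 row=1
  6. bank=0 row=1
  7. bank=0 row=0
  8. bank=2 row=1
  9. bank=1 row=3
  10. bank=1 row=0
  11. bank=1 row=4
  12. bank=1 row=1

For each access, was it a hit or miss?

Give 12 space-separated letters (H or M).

Acc 1: bank1 row4 -> MISS (open row4); precharges=0
Acc 2: bank1 row4 -> HIT
Acc 3: bank0 row2 -> MISS (open row2); precharges=0
Acc 4: bank1 row4 -> HIT
Acc 5: bank1 row1 -> MISS (open row1); precharges=1
Acc 6: bank0 row1 -> MISS (open row1); precharges=2
Acc 7: bank0 row0 -> MISS (open row0); precharges=3
Acc 8: bank2 row1 -> MISS (open row1); precharges=3
Acc 9: bank1 row3 -> MISS (open row3); precharges=4
Acc 10: bank1 row0 -> MISS (open row0); precharges=5
Acc 11: bank1 row4 -> MISS (open row4); precharges=6
Acc 12: bank1 row1 -> MISS (open row1); precharges=7

Answer: M H M H M M M M M M M M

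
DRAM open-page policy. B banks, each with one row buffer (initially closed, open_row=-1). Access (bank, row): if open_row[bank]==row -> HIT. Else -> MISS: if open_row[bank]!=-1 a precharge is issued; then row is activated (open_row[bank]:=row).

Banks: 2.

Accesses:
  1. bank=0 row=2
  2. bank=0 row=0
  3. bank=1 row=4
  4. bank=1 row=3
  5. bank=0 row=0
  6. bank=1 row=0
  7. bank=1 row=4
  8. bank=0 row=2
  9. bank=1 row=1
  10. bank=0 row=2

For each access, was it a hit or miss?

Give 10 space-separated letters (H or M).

Answer: M M M M H M M M M H

Derivation:
Acc 1: bank0 row2 -> MISS (open row2); precharges=0
Acc 2: bank0 row0 -> MISS (open row0); precharges=1
Acc 3: bank1 row4 -> MISS (open row4); precharges=1
Acc 4: bank1 row3 -> MISS (open row3); precharges=2
Acc 5: bank0 row0 -> HIT
Acc 6: bank1 row0 -> MISS (open row0); precharges=3
Acc 7: bank1 row4 -> MISS (open row4); precharges=4
Acc 8: bank0 row2 -> MISS (open row2); precharges=5
Acc 9: bank1 row1 -> MISS (open row1); precharges=6
Acc 10: bank0 row2 -> HIT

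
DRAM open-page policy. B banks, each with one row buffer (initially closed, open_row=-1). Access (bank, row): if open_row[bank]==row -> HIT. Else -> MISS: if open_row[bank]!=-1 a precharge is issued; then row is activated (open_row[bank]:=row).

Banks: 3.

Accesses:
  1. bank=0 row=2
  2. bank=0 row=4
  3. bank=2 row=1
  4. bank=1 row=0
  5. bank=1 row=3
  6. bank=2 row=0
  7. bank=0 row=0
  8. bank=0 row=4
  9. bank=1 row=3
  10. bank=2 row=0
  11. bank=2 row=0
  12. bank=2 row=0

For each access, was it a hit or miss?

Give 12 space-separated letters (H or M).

Answer: M M M M M M M M H H H H

Derivation:
Acc 1: bank0 row2 -> MISS (open row2); precharges=0
Acc 2: bank0 row4 -> MISS (open row4); precharges=1
Acc 3: bank2 row1 -> MISS (open row1); precharges=1
Acc 4: bank1 row0 -> MISS (open row0); precharges=1
Acc 5: bank1 row3 -> MISS (open row3); precharges=2
Acc 6: bank2 row0 -> MISS (open row0); precharges=3
Acc 7: bank0 row0 -> MISS (open row0); precharges=4
Acc 8: bank0 row4 -> MISS (open row4); precharges=5
Acc 9: bank1 row3 -> HIT
Acc 10: bank2 row0 -> HIT
Acc 11: bank2 row0 -> HIT
Acc 12: bank2 row0 -> HIT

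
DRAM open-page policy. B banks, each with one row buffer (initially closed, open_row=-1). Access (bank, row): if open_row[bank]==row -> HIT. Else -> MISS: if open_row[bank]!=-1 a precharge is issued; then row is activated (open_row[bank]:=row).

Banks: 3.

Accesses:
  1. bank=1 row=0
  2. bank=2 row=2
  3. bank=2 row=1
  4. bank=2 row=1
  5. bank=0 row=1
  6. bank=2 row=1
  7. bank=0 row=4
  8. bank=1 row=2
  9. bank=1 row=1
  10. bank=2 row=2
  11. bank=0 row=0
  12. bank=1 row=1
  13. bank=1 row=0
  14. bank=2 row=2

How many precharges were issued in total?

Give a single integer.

Answer: 7

Derivation:
Acc 1: bank1 row0 -> MISS (open row0); precharges=0
Acc 2: bank2 row2 -> MISS (open row2); precharges=0
Acc 3: bank2 row1 -> MISS (open row1); precharges=1
Acc 4: bank2 row1 -> HIT
Acc 5: bank0 row1 -> MISS (open row1); precharges=1
Acc 6: bank2 row1 -> HIT
Acc 7: bank0 row4 -> MISS (open row4); precharges=2
Acc 8: bank1 row2 -> MISS (open row2); precharges=3
Acc 9: bank1 row1 -> MISS (open row1); precharges=4
Acc 10: bank2 row2 -> MISS (open row2); precharges=5
Acc 11: bank0 row0 -> MISS (open row0); precharges=6
Acc 12: bank1 row1 -> HIT
Acc 13: bank1 row0 -> MISS (open row0); precharges=7
Acc 14: bank2 row2 -> HIT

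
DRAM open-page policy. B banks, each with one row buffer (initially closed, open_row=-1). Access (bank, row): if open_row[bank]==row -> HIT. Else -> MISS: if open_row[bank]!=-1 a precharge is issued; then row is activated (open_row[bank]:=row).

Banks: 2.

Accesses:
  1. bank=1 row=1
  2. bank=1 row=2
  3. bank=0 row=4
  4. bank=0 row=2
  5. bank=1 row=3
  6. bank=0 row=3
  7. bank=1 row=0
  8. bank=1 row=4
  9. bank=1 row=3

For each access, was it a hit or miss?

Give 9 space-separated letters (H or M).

Answer: M M M M M M M M M

Derivation:
Acc 1: bank1 row1 -> MISS (open row1); precharges=0
Acc 2: bank1 row2 -> MISS (open row2); precharges=1
Acc 3: bank0 row4 -> MISS (open row4); precharges=1
Acc 4: bank0 row2 -> MISS (open row2); precharges=2
Acc 5: bank1 row3 -> MISS (open row3); precharges=3
Acc 6: bank0 row3 -> MISS (open row3); precharges=4
Acc 7: bank1 row0 -> MISS (open row0); precharges=5
Acc 8: bank1 row4 -> MISS (open row4); precharges=6
Acc 9: bank1 row3 -> MISS (open row3); precharges=7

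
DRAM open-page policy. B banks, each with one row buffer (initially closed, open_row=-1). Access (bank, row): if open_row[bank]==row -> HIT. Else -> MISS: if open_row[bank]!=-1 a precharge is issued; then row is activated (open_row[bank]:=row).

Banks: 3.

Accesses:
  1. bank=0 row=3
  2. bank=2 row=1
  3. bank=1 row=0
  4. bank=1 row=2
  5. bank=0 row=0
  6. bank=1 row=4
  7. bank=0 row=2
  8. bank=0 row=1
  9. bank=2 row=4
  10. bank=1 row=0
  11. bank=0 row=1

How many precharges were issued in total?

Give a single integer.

Answer: 7

Derivation:
Acc 1: bank0 row3 -> MISS (open row3); precharges=0
Acc 2: bank2 row1 -> MISS (open row1); precharges=0
Acc 3: bank1 row0 -> MISS (open row0); precharges=0
Acc 4: bank1 row2 -> MISS (open row2); precharges=1
Acc 5: bank0 row0 -> MISS (open row0); precharges=2
Acc 6: bank1 row4 -> MISS (open row4); precharges=3
Acc 7: bank0 row2 -> MISS (open row2); precharges=4
Acc 8: bank0 row1 -> MISS (open row1); precharges=5
Acc 9: bank2 row4 -> MISS (open row4); precharges=6
Acc 10: bank1 row0 -> MISS (open row0); precharges=7
Acc 11: bank0 row1 -> HIT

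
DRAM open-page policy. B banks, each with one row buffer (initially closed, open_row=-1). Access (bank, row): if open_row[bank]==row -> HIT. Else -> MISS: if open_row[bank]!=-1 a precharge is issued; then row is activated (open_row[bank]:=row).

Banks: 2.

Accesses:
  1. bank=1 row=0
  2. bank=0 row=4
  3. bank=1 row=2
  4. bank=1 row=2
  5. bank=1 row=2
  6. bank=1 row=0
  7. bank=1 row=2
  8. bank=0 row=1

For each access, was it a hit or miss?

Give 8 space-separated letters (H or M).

Acc 1: bank1 row0 -> MISS (open row0); precharges=0
Acc 2: bank0 row4 -> MISS (open row4); precharges=0
Acc 3: bank1 row2 -> MISS (open row2); precharges=1
Acc 4: bank1 row2 -> HIT
Acc 5: bank1 row2 -> HIT
Acc 6: bank1 row0 -> MISS (open row0); precharges=2
Acc 7: bank1 row2 -> MISS (open row2); precharges=3
Acc 8: bank0 row1 -> MISS (open row1); precharges=4

Answer: M M M H H M M M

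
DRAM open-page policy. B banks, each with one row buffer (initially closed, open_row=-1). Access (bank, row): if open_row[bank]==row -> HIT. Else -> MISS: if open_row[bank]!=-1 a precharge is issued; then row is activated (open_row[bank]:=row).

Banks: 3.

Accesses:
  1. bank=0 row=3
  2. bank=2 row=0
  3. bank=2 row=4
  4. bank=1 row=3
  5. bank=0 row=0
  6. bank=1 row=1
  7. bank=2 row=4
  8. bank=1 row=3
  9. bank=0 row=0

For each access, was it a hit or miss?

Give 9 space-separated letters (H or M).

Answer: M M M M M M H M H

Derivation:
Acc 1: bank0 row3 -> MISS (open row3); precharges=0
Acc 2: bank2 row0 -> MISS (open row0); precharges=0
Acc 3: bank2 row4 -> MISS (open row4); precharges=1
Acc 4: bank1 row3 -> MISS (open row3); precharges=1
Acc 5: bank0 row0 -> MISS (open row0); precharges=2
Acc 6: bank1 row1 -> MISS (open row1); precharges=3
Acc 7: bank2 row4 -> HIT
Acc 8: bank1 row3 -> MISS (open row3); precharges=4
Acc 9: bank0 row0 -> HIT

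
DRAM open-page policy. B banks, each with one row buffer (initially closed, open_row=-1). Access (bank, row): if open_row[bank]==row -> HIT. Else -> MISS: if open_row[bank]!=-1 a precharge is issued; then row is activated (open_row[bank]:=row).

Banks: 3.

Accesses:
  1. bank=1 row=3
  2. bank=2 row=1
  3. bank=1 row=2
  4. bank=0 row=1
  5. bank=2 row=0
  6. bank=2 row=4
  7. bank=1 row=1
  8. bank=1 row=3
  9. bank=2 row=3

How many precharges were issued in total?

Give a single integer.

Answer: 6

Derivation:
Acc 1: bank1 row3 -> MISS (open row3); precharges=0
Acc 2: bank2 row1 -> MISS (open row1); precharges=0
Acc 3: bank1 row2 -> MISS (open row2); precharges=1
Acc 4: bank0 row1 -> MISS (open row1); precharges=1
Acc 5: bank2 row0 -> MISS (open row0); precharges=2
Acc 6: bank2 row4 -> MISS (open row4); precharges=3
Acc 7: bank1 row1 -> MISS (open row1); precharges=4
Acc 8: bank1 row3 -> MISS (open row3); precharges=5
Acc 9: bank2 row3 -> MISS (open row3); precharges=6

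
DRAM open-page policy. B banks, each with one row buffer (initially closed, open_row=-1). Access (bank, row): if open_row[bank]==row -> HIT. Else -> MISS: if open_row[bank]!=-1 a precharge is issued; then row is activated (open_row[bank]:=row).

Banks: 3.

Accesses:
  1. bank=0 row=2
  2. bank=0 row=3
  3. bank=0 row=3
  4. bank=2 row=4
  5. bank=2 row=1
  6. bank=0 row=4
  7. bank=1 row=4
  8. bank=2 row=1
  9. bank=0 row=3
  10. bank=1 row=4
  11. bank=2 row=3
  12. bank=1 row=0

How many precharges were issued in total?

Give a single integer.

Acc 1: bank0 row2 -> MISS (open row2); precharges=0
Acc 2: bank0 row3 -> MISS (open row3); precharges=1
Acc 3: bank0 row3 -> HIT
Acc 4: bank2 row4 -> MISS (open row4); precharges=1
Acc 5: bank2 row1 -> MISS (open row1); precharges=2
Acc 6: bank0 row4 -> MISS (open row4); precharges=3
Acc 7: bank1 row4 -> MISS (open row4); precharges=3
Acc 8: bank2 row1 -> HIT
Acc 9: bank0 row3 -> MISS (open row3); precharges=4
Acc 10: bank1 row4 -> HIT
Acc 11: bank2 row3 -> MISS (open row3); precharges=5
Acc 12: bank1 row0 -> MISS (open row0); precharges=6

Answer: 6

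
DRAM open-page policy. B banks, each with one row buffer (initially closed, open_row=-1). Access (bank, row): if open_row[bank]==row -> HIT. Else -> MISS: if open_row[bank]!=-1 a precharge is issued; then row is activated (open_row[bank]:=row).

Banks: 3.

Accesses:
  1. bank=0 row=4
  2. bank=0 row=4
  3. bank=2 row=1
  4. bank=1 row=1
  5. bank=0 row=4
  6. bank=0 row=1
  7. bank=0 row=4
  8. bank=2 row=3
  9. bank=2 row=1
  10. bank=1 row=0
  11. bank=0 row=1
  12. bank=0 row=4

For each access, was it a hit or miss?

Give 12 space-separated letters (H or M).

Acc 1: bank0 row4 -> MISS (open row4); precharges=0
Acc 2: bank0 row4 -> HIT
Acc 3: bank2 row1 -> MISS (open row1); precharges=0
Acc 4: bank1 row1 -> MISS (open row1); precharges=0
Acc 5: bank0 row4 -> HIT
Acc 6: bank0 row1 -> MISS (open row1); precharges=1
Acc 7: bank0 row4 -> MISS (open row4); precharges=2
Acc 8: bank2 row3 -> MISS (open row3); precharges=3
Acc 9: bank2 row1 -> MISS (open row1); precharges=4
Acc 10: bank1 row0 -> MISS (open row0); precharges=5
Acc 11: bank0 row1 -> MISS (open row1); precharges=6
Acc 12: bank0 row4 -> MISS (open row4); precharges=7

Answer: M H M M H M M M M M M M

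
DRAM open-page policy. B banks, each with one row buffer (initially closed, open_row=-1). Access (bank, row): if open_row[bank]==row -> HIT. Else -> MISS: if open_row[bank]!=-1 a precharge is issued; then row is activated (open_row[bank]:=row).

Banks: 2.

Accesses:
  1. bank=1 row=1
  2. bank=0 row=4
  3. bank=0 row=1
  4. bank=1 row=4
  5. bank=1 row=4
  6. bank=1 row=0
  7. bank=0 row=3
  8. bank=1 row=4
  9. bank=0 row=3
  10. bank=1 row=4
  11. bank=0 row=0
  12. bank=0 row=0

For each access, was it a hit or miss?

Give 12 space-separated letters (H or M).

Answer: M M M M H M M M H H M H

Derivation:
Acc 1: bank1 row1 -> MISS (open row1); precharges=0
Acc 2: bank0 row4 -> MISS (open row4); precharges=0
Acc 3: bank0 row1 -> MISS (open row1); precharges=1
Acc 4: bank1 row4 -> MISS (open row4); precharges=2
Acc 5: bank1 row4 -> HIT
Acc 6: bank1 row0 -> MISS (open row0); precharges=3
Acc 7: bank0 row3 -> MISS (open row3); precharges=4
Acc 8: bank1 row4 -> MISS (open row4); precharges=5
Acc 9: bank0 row3 -> HIT
Acc 10: bank1 row4 -> HIT
Acc 11: bank0 row0 -> MISS (open row0); precharges=6
Acc 12: bank0 row0 -> HIT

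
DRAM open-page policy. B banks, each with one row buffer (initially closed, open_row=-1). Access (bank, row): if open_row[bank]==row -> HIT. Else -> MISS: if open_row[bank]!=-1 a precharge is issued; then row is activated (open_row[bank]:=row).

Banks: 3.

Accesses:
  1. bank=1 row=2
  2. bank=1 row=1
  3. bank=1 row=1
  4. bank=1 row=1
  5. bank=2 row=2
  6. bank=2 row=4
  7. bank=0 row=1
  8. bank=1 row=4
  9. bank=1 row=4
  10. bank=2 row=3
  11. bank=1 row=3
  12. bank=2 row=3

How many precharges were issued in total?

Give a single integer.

Answer: 5

Derivation:
Acc 1: bank1 row2 -> MISS (open row2); precharges=0
Acc 2: bank1 row1 -> MISS (open row1); precharges=1
Acc 3: bank1 row1 -> HIT
Acc 4: bank1 row1 -> HIT
Acc 5: bank2 row2 -> MISS (open row2); precharges=1
Acc 6: bank2 row4 -> MISS (open row4); precharges=2
Acc 7: bank0 row1 -> MISS (open row1); precharges=2
Acc 8: bank1 row4 -> MISS (open row4); precharges=3
Acc 9: bank1 row4 -> HIT
Acc 10: bank2 row3 -> MISS (open row3); precharges=4
Acc 11: bank1 row3 -> MISS (open row3); precharges=5
Acc 12: bank2 row3 -> HIT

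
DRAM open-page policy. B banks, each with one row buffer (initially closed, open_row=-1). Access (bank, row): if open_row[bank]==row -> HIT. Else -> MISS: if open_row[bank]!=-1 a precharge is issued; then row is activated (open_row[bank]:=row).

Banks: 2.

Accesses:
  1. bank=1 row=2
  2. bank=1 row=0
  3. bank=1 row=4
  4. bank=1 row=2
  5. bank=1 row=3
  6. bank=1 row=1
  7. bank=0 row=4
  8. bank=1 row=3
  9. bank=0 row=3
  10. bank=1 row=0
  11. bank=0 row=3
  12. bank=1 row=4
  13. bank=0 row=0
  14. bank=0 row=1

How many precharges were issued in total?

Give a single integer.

Answer: 11

Derivation:
Acc 1: bank1 row2 -> MISS (open row2); precharges=0
Acc 2: bank1 row0 -> MISS (open row0); precharges=1
Acc 3: bank1 row4 -> MISS (open row4); precharges=2
Acc 4: bank1 row2 -> MISS (open row2); precharges=3
Acc 5: bank1 row3 -> MISS (open row3); precharges=4
Acc 6: bank1 row1 -> MISS (open row1); precharges=5
Acc 7: bank0 row4 -> MISS (open row4); precharges=5
Acc 8: bank1 row3 -> MISS (open row3); precharges=6
Acc 9: bank0 row3 -> MISS (open row3); precharges=7
Acc 10: bank1 row0 -> MISS (open row0); precharges=8
Acc 11: bank0 row3 -> HIT
Acc 12: bank1 row4 -> MISS (open row4); precharges=9
Acc 13: bank0 row0 -> MISS (open row0); precharges=10
Acc 14: bank0 row1 -> MISS (open row1); precharges=11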